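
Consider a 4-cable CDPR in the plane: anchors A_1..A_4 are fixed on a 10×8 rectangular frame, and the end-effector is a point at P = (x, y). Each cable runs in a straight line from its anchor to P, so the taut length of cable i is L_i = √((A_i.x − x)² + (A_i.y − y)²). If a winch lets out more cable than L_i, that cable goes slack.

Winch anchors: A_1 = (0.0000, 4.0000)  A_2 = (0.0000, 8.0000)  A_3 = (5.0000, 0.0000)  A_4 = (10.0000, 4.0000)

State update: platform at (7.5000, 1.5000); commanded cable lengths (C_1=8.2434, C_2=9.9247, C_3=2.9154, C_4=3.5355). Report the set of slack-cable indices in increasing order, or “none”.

cable 1: √((-7.5000)²+(2.5000)²)=7.9057, C_1=8.2434: slack
cable 2: √((-7.5000)²+(6.5000)²)=9.9247, C_2=9.9247: taut
cable 3: √((-2.5000)²+(-1.5000)²)=2.9155, C_3=2.9154: taut
cable 4: √((2.5000)²+(2.5000)²)=3.5355, C_4=3.5355: taut

1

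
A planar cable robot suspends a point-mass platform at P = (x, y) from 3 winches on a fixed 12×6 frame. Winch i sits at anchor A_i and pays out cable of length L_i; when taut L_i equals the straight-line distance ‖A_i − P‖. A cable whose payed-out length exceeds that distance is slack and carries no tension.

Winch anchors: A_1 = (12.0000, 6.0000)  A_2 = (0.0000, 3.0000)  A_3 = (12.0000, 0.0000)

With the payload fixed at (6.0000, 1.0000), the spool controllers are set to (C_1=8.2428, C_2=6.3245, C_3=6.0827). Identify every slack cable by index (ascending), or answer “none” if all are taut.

1

i=1: geometric 7.8102 vs commanded 8.2428 ⇒ slack
i=2: geometric 6.3246 vs commanded 6.3245 ⇒ taut
i=3: geometric 6.0828 vs commanded 6.0827 ⇒ taut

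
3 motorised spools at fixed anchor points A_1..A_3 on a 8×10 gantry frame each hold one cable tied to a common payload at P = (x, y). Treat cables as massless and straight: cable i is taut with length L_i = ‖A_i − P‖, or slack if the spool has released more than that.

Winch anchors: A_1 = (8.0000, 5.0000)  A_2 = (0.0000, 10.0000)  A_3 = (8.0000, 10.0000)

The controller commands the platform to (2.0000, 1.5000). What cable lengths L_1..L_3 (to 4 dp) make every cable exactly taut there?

(6.9462, 8.7321, 10.4043)

L_1: Δ = A_1−P = (6.0000, 3.5000) → ‖Δ‖ = √48.2500 = 6.9462
L_2: Δ = A_2−P = (-2.0000, 8.5000) → ‖Δ‖ = √76.2500 = 8.7321
L_3: Δ = A_3−P = (6.0000, 8.5000) → ‖Δ‖ = √108.2500 = 10.4043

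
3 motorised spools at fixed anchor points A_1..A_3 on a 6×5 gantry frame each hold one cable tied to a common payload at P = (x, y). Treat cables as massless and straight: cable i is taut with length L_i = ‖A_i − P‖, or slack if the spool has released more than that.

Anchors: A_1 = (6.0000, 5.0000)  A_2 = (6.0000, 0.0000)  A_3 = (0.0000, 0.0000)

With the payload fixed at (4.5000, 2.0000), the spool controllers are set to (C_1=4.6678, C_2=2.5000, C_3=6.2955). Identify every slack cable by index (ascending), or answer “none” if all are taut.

cable 1: √((1.5000)²+(3.0000)²)=3.3541, C_1=4.6678: slack
cable 2: √((1.5000)²+(-2.0000)²)=2.5000, C_2=2.5000: taut
cable 3: √((-4.5000)²+(-2.0000)²)=4.9244, C_3=6.2955: slack

1, 3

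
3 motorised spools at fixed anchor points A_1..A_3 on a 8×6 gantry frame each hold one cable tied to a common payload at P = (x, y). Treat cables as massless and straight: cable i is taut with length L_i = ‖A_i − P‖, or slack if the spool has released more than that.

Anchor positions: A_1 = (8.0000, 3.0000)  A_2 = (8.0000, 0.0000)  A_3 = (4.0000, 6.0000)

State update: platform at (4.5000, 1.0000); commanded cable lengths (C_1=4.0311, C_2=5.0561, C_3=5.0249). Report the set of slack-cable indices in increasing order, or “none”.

2

cable 1: L_1 = ‖A_1−P‖ = 4.0311;  C_1 = 4.0311 → taut
cable 2: L_2 = ‖A_2−P‖ = 3.6401;  C_2 = 5.0561 → slack
cable 3: L_3 = ‖A_3−P‖ = 5.0249;  C_3 = 5.0249 → taut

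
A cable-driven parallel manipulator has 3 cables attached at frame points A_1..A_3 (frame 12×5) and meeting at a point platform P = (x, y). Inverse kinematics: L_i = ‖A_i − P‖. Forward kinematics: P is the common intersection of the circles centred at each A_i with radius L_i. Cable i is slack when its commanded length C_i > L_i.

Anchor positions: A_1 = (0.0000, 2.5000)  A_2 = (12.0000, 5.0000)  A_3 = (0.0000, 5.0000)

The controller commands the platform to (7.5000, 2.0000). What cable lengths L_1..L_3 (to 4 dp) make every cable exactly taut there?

L_1 = √((0.0000−7.5000)² + (2.5000−2.0000)²) = 7.5166
L_2 = √((12.0000−7.5000)² + (5.0000−2.0000)²) = 5.4083
L_3 = √((0.0000−7.5000)² + (5.0000−2.0000)²) = 8.0777

(7.5166, 5.4083, 8.0777)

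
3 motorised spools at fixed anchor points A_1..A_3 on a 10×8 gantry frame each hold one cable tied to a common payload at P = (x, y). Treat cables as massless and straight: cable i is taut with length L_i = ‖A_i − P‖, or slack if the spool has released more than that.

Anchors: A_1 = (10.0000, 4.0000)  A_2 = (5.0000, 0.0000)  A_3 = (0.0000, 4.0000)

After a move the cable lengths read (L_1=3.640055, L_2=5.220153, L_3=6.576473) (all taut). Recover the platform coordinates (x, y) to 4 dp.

expand ‖A_i−P‖²=L_i² and subtract eq 1 (q_i ≔ ‖A_i‖²−L_i²)
q_1 = 100.0000+16.0000−13.2500 = 102.7500
eq1−eq2 → [10.0000  8.0000]·P = 105.0000
eq1−eq3 → [20.0000  0.0000]·P = 130.0000
2×2 solve → P = (6.5000, 5.0000)

(6.5000, 5.0000)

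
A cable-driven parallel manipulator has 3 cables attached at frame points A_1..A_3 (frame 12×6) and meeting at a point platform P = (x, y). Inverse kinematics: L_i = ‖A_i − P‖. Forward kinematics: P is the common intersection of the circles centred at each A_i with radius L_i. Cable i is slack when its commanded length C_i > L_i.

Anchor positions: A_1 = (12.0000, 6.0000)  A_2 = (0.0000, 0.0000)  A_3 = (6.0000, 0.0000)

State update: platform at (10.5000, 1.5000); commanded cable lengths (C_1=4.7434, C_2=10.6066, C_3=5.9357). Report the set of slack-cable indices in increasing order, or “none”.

cable 1: √((1.5000)²+(4.5000)²)=4.7434, C_1=4.7434: taut
cable 2: √((-10.5000)²+(-1.5000)²)=10.6066, C_2=10.6066: taut
cable 3: √((-4.5000)²+(-1.5000)²)=4.7434, C_3=5.9357: slack

3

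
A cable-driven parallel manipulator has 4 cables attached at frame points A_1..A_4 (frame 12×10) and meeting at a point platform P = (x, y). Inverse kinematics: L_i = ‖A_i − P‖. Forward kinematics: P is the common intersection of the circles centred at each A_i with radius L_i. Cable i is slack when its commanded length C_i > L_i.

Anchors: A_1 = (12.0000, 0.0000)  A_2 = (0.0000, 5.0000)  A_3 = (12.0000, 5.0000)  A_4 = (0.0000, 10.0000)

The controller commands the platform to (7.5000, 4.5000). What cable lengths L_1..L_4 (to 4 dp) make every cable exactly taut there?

L_1: Δ = A_1−P = (4.5000, -4.5000) → ‖Δ‖ = √40.5000 = 6.3640
L_2: Δ = A_2−P = (-7.5000, 0.5000) → ‖Δ‖ = √56.5000 = 7.5166
L_3: Δ = A_3−P = (4.5000, 0.5000) → ‖Δ‖ = √20.5000 = 4.5277
L_4: Δ = A_4−P = (-7.5000, 5.5000) → ‖Δ‖ = √86.5000 = 9.3005

(6.3640, 7.5166, 4.5277, 9.3005)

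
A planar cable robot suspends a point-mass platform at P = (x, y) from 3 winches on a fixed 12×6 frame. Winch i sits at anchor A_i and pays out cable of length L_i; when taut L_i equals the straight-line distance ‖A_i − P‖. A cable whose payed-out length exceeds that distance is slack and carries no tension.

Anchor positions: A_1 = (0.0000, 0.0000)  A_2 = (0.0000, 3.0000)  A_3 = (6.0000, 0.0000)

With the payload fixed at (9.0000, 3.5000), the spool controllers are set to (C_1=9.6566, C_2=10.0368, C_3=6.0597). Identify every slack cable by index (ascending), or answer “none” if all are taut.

2, 3

i=1: geometric 9.6566 vs commanded 9.6566 ⇒ taut
i=2: geometric 9.0139 vs commanded 10.0368 ⇒ slack
i=3: geometric 4.6098 vs commanded 6.0597 ⇒ slack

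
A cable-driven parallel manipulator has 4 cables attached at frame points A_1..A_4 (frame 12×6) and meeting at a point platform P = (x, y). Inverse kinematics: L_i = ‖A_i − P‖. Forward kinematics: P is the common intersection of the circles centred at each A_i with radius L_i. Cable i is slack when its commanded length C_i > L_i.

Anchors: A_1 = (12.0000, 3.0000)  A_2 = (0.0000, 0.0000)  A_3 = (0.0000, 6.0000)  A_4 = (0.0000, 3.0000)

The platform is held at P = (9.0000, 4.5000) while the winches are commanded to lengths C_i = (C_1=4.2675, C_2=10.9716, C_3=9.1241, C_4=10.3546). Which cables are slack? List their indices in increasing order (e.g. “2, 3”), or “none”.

cable 1: L_1 = ‖A_1−P‖ = 3.3541;  C_1 = 4.2675 → slack
cable 2: L_2 = ‖A_2−P‖ = 10.0623;  C_2 = 10.9716 → slack
cable 3: L_3 = ‖A_3−P‖ = 9.1241;  C_3 = 9.1241 → taut
cable 4: L_4 = ‖A_4−P‖ = 9.1241;  C_4 = 10.3546 → slack

1, 2, 4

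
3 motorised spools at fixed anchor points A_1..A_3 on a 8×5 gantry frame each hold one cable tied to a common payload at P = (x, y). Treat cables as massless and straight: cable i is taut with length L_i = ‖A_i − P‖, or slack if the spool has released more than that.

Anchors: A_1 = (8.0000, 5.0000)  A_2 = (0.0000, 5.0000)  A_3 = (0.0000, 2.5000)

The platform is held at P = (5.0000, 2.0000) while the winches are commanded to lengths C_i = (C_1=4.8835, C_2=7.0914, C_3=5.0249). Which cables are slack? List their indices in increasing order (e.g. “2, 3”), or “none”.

1, 2

i=1: geometric 4.2426 vs commanded 4.8835 ⇒ slack
i=2: geometric 5.8310 vs commanded 7.0914 ⇒ slack
i=3: geometric 5.0249 vs commanded 5.0249 ⇒ taut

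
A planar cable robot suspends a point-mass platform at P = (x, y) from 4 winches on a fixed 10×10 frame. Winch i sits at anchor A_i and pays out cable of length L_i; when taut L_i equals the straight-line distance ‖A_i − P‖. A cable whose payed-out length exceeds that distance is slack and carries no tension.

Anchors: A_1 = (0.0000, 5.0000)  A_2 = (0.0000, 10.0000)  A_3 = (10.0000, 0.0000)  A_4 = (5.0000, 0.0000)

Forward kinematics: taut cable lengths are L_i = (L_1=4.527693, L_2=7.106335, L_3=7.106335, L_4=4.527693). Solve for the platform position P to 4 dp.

(4.5000, 4.5000)

expand ‖A_i−P‖²=L_i² and subtract eq 1 (q_i ≔ ‖A_i‖²−L_i²)
q_1 = 0.0000+25.0000−20.5000 = 4.5000
eq1−eq2 → [0.0000  -10.0000]·P = -45.0000
eq1−eq3 → [-20.0000  10.0000]·P = -45.0000
eq1−eq4 → [-10.0000  10.0000]·P = 0.0000
2×2 solve → P = (4.5000, 4.5000)
check cable 4: ‖A_4−P‖² = 20.5000 ≈ L_4² = 20.5000 ✓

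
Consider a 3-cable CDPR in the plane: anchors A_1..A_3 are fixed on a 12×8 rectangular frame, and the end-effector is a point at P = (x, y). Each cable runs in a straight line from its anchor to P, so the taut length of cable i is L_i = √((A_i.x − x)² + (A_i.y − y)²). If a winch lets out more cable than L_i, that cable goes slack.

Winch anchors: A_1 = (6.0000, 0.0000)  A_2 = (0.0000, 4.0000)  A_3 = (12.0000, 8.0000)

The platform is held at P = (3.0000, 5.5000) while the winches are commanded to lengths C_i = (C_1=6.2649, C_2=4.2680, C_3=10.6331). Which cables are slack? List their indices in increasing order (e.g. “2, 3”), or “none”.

cable 1: √((3.0000)²+(-5.5000)²)=6.2650, C_1=6.2649: taut
cable 2: √((-3.0000)²+(-1.5000)²)=3.3541, C_2=4.2680: slack
cable 3: √((9.0000)²+(2.5000)²)=9.3408, C_3=10.6331: slack

2, 3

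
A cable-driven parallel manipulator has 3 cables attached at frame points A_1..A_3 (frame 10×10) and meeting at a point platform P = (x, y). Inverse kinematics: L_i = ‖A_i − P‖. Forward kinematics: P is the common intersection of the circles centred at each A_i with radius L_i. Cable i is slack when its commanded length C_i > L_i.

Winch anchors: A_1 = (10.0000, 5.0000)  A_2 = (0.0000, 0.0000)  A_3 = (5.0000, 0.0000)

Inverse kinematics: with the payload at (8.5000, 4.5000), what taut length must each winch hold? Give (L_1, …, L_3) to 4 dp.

(1.5811, 9.6177, 5.7009)

cable 1: Δx=1.5000, Δy=0.5000; L_1 = √(Δx²+Δy²) = 1.5811
cable 2: Δx=-8.5000, Δy=-4.5000; L_2 = √(Δx²+Δy²) = 9.6177
cable 3: Δx=-3.5000, Δy=-4.5000; L_3 = √(Δx²+Δy²) = 5.7009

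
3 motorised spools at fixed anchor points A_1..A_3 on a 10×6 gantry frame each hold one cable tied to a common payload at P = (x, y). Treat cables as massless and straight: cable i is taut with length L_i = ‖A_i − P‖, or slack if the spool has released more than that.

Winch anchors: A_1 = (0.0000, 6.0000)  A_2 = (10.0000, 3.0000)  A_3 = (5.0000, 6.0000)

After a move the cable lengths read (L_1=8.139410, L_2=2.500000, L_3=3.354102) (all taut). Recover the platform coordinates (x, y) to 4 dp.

each cable: (A_i−P)·(A_i−P) = L_i²; let c_i = ‖A_i‖²−L_i²
c_1 = 0.0000+36.0000−66.2500 = -30.2500
row 1: -20.0000x + 6.0000y = -133.0000  (c_2=102.7500)
row 2: -10.0000x + 0.0000y = -80.0000  (c_3=49.7500)
Cramer on rows 1–2 → x = 8.0000, y = 4.5000

(8.0000, 4.5000)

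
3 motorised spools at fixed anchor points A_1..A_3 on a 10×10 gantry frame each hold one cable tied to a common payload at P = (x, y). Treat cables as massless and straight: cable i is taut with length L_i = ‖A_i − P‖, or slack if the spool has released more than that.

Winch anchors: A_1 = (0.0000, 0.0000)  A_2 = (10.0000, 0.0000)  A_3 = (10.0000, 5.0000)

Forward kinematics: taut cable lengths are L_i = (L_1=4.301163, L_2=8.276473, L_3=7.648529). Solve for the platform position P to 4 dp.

(2.5000, 3.5000)

expand ‖A_i−P‖²=L_i² and subtract eq 1 (q_i ≔ ‖A_i‖²−L_i²)
q_1 = 0.0000+0.0000−18.5000 = -18.5000
eq1−eq2 → [-20.0000  0.0000]·P = -50.0000
eq1−eq3 → [-20.0000  -10.0000]·P = -85.0000
2×2 solve → P = (2.5000, 3.5000)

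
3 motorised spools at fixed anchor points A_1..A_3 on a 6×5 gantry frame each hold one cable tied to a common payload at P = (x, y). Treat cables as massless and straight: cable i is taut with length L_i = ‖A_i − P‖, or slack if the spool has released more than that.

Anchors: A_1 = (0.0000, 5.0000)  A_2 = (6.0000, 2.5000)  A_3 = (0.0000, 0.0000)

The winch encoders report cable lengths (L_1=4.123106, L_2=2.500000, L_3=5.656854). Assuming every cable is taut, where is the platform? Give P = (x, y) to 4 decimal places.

each cable: (A_i−P)·(A_i−P) = L_i²; let c_i = ‖A_i‖²−L_i²
c_1 = 0.0000+25.0000−17.0000 = 8.0000
row 1: -12.0000x + 5.0000y = -28.0000  (c_2=36.0000)
row 2: 0.0000x + 10.0000y = 40.0000  (c_3=-32.0000)
Cramer on rows 1–2 → x = 4.0000, y = 4.0000

(4.0000, 4.0000)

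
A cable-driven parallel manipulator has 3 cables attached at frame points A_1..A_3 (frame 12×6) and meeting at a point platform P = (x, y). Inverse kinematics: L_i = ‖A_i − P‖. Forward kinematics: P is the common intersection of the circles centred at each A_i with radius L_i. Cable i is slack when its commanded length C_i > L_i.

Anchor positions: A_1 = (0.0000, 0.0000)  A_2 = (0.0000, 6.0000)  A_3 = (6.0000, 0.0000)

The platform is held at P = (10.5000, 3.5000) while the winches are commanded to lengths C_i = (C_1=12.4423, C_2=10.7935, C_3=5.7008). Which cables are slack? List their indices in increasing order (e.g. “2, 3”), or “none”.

1

i=1: geometric 11.0680 vs commanded 12.4423 ⇒ slack
i=2: geometric 10.7935 vs commanded 10.7935 ⇒ taut
i=3: geometric 5.7009 vs commanded 5.7008 ⇒ taut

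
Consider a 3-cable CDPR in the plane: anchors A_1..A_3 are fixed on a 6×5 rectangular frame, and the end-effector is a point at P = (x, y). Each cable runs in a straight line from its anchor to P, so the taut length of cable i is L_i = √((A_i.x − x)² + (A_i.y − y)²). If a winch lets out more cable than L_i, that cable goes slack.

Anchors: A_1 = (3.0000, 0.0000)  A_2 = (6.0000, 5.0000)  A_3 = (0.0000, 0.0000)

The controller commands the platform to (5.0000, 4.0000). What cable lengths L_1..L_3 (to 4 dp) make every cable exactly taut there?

(4.4721, 1.4142, 6.4031)

L_1 = √((3.0000−5.0000)² + (0.0000−4.0000)²) = 4.4721
L_2 = √((6.0000−5.0000)² + (5.0000−4.0000)²) = 1.4142
L_3 = √((0.0000−5.0000)² + (0.0000−4.0000)²) = 6.4031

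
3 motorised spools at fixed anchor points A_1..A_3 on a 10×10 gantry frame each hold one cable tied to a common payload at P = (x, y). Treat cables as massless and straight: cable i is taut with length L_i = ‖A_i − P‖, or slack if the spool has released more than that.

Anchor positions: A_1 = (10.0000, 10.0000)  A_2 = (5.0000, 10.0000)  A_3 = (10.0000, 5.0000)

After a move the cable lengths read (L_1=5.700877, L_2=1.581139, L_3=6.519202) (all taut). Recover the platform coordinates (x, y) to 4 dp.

expand ‖A_i−P‖²=L_i² and subtract eq 1 (k_i ≔ ‖A_i‖²−L_i²)
k_1 = 100.0000+100.0000−32.5000 = 167.5000
eq1−eq2 → [10.0000  0.0000]·P = 45.0000
eq1−eq3 → [0.0000  10.0000]·P = 85.0000
2×2 solve → P = (4.5000, 8.5000)

(4.5000, 8.5000)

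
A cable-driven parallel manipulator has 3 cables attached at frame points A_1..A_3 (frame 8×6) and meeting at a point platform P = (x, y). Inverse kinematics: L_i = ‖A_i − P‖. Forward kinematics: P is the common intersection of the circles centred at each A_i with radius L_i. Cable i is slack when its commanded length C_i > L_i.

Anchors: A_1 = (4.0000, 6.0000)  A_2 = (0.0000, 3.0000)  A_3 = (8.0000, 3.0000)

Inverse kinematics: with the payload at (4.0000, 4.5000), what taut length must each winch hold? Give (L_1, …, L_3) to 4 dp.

cable 1: Δx=0.0000, Δy=1.5000; L_1 = √(Δx²+Δy²) = 1.5000
cable 2: Δx=-4.0000, Δy=-1.5000; L_2 = √(Δx²+Δy²) = 4.2720
cable 3: Δx=4.0000, Δy=-1.5000; L_3 = √(Δx²+Δy²) = 4.2720

(1.5000, 4.2720, 4.2720)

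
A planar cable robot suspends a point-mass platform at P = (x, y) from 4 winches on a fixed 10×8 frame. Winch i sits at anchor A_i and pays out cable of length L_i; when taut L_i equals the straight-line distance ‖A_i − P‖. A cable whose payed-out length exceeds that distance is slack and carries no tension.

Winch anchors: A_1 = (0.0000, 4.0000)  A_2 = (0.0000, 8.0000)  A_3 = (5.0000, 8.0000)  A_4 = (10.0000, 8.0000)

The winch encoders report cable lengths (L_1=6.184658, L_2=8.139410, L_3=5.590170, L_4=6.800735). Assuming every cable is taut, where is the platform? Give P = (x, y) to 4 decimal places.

(6.0000, 2.5000)

expand ‖A_i−P‖²=L_i² and subtract eq 1 (q_i ≔ ‖A_i‖²−L_i²)
q_1 = 0.0000+16.0000−38.2500 = -22.2500
eq1−eq2 → [0.0000  -8.0000]·P = -20.0000
eq1−eq3 → [-10.0000  -8.0000]·P = -80.0000
eq1−eq4 → [-20.0000  -8.0000]·P = -140.0000
2×2 solve → P = (6.0000, 2.5000)
check cable 4: ‖A_4−P‖² = 46.2500 ≈ L_4² = 46.2500 ✓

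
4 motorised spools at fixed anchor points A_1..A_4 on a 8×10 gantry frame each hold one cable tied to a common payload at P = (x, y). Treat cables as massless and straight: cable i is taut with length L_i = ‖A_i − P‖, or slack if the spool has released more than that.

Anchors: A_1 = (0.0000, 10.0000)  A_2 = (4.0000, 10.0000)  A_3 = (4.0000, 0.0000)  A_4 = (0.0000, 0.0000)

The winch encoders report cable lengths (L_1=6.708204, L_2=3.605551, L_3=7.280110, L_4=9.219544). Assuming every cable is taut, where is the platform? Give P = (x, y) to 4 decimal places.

(6.0000, 7.0000)

circle eqns → linear via eq_j − eq_1; set q_j = A_j·A_j − L_j²
q_1 = 0.0000+100.0000−45.0000 = 55.0000
-8.0000·x + 0.0000·y = q_1−q_2 = -48.0000
-8.0000·x + 20.0000·y = q_1−q_3 = 92.0000
0.0000·x + 20.0000·y = q_1−q_4 = 140.0000
solve first two rows → x=6.0000, y=7.0000
check cable 4: ‖A_4−P‖² = 85.0000 ≈ L_4² = 85.0000 ✓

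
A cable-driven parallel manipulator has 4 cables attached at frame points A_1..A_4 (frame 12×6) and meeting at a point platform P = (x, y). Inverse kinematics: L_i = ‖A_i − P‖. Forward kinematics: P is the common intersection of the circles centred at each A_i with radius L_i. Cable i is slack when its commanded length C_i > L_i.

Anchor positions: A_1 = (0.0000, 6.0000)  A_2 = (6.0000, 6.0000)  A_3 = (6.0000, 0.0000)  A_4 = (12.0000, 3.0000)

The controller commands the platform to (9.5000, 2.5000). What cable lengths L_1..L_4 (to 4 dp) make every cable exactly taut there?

L_1 = √((0.0000−9.5000)² + (6.0000−2.5000)²) = 10.1242
L_2 = √((6.0000−9.5000)² + (6.0000−2.5000)²) = 4.9497
L_3 = √((6.0000−9.5000)² + (0.0000−2.5000)²) = 4.3012
L_4 = √((12.0000−9.5000)² + (3.0000−2.5000)²) = 2.5495

(10.1242, 4.9497, 4.3012, 2.5495)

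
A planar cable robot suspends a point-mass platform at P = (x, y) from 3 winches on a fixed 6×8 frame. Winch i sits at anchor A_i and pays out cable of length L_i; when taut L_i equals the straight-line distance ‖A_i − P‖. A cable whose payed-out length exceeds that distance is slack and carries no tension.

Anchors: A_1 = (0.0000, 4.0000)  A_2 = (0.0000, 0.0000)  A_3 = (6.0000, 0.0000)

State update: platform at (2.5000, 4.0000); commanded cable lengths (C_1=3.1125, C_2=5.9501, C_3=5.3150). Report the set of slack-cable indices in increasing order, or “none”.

cable 1: L_1 = ‖A_1−P‖ = 2.5000;  C_1 = 3.1125 → slack
cable 2: L_2 = ‖A_2−P‖ = 4.7170;  C_2 = 5.9501 → slack
cable 3: L_3 = ‖A_3−P‖ = 5.3151;  C_3 = 5.3150 → taut

1, 2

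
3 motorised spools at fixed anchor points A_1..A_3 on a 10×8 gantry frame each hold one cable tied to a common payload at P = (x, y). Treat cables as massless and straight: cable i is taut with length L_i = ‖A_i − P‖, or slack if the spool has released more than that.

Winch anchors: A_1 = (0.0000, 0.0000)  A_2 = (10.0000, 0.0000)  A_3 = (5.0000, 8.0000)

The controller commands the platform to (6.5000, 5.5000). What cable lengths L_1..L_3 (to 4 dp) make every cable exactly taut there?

cable 1: Δx=-6.5000, Δy=-5.5000; L_1 = √(Δx²+Δy²) = 8.5147
cable 2: Δx=3.5000, Δy=-5.5000; L_2 = √(Δx²+Δy²) = 6.5192
cable 3: Δx=-1.5000, Δy=2.5000; L_3 = √(Δx²+Δy²) = 2.9155

(8.5147, 6.5192, 2.9155)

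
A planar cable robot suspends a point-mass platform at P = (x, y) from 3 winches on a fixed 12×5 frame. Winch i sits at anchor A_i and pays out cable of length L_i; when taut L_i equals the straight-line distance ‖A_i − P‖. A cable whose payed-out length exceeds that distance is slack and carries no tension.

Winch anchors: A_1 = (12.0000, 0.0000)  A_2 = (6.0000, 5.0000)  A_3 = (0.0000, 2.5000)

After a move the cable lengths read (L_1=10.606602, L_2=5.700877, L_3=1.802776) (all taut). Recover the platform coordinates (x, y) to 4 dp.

each cable: (A_i−P)·(A_i−P) = L_i²; let q_i = ‖A_i‖²−L_i²
q_1 = 144.0000+0.0000−112.5000 = 31.5000
row 1: 12.0000x − 10.0000y = 3.0000  (q_2=28.5000)
row 2: 24.0000x − 5.0000y = 28.5000  (q_3=3.0000)
Cramer on rows 1–2 → x = 1.5000, y = 1.5000

(1.5000, 1.5000)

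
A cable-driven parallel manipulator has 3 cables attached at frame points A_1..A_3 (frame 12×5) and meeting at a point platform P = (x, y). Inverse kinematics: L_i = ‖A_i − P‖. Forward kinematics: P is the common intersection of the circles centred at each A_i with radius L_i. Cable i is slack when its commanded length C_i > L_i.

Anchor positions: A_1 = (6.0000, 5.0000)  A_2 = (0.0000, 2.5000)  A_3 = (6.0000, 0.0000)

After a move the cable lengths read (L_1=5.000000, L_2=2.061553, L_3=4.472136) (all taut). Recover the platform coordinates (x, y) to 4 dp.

(2.0000, 2.0000)

each cable: (A_i−P)·(A_i−P) = L_i²; let c_i = ‖A_i‖²−L_i²
c_1 = 36.0000+25.0000−25.0000 = 36.0000
row 1: 12.0000x + 5.0000y = 34.0000  (c_2=2.0000)
row 2: 0.0000x + 10.0000y = 20.0000  (c_3=16.0000)
Cramer on rows 1–2 → x = 2.0000, y = 2.0000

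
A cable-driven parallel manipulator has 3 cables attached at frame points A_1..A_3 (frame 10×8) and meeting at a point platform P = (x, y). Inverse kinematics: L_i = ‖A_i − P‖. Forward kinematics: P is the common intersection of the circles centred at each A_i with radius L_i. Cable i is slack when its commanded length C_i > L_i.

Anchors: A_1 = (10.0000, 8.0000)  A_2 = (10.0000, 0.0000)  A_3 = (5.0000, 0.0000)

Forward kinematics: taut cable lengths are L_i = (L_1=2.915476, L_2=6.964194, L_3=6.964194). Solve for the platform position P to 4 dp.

(7.5000, 6.5000)

expand ‖A_i−P‖²=L_i² and subtract eq 1 (c_i ≔ ‖A_i‖²−L_i²)
c_1 = 100.0000+64.0000−8.5000 = 155.5000
eq1−eq2 → [0.0000  16.0000]·P = 104.0000
eq1−eq3 → [10.0000  16.0000]·P = 179.0000
2×2 solve → P = (7.5000, 6.5000)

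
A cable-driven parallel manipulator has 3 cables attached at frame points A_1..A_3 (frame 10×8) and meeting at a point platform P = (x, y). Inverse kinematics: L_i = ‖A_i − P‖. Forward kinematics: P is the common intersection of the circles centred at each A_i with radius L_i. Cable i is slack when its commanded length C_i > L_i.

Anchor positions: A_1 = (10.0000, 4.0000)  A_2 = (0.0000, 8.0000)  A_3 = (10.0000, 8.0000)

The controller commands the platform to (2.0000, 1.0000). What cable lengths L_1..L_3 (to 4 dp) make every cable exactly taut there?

(8.5440, 7.2801, 10.6301)

L_1: Δ = A_1−P = (8.0000, 3.0000) → ‖Δ‖ = √73.0000 = 8.5440
L_2: Δ = A_2−P = (-2.0000, 7.0000) → ‖Δ‖ = √53.0000 = 7.2801
L_3: Δ = A_3−P = (8.0000, 7.0000) → ‖Δ‖ = √113.0000 = 10.6301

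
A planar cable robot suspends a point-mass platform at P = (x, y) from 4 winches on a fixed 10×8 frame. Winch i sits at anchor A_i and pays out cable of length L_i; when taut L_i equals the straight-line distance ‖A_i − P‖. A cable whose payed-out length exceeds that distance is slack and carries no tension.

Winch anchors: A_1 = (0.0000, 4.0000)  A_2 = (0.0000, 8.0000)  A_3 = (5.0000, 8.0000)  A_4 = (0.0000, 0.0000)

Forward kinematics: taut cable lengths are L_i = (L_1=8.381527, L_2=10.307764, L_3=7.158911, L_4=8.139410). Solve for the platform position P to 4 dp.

each cable: (A_i−P)·(A_i−P) = L_i²; let k_i = ‖A_i‖²−L_i²
k_1 = 0.0000+16.0000−70.2500 = -54.2500
row 1: 0.0000x − 8.0000y = -12.0000  (k_2=-42.2500)
row 2: -10.0000x − 8.0000y = -92.0000  (k_3=37.7500)
row 3: 0.0000x + 8.0000y = 12.0000  (k_4=-66.2500)
Cramer on rows 1–2 → x = 8.0000, y = 1.5000
check cable 4: ‖A_4−P‖² = 66.2500 ≈ L_4² = 66.2500 ✓

(8.0000, 1.5000)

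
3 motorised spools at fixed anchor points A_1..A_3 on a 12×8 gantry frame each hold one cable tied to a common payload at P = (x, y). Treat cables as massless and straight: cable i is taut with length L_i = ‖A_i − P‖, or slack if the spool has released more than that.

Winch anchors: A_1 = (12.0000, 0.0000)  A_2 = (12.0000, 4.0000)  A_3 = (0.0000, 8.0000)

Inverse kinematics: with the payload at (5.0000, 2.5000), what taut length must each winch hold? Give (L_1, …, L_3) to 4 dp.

(7.4330, 7.1589, 7.4330)

cable 1: Δx=7.0000, Δy=-2.5000; L_1 = √(Δx²+Δy²) = 7.4330
cable 2: Δx=7.0000, Δy=1.5000; L_2 = √(Δx²+Δy²) = 7.1589
cable 3: Δx=-5.0000, Δy=5.5000; L_3 = √(Δx²+Δy²) = 7.4330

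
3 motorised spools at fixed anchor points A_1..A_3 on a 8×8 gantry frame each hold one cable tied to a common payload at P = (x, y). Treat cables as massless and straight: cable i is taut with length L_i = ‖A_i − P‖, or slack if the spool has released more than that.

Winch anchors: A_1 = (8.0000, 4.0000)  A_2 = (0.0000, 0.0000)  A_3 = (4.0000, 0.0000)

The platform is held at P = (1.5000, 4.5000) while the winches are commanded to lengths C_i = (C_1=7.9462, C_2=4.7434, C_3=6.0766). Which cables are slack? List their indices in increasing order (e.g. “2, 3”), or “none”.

i=1: geometric 6.5192 vs commanded 7.9462 ⇒ slack
i=2: geometric 4.7434 vs commanded 4.7434 ⇒ taut
i=3: geometric 5.1478 vs commanded 6.0766 ⇒ slack

1, 3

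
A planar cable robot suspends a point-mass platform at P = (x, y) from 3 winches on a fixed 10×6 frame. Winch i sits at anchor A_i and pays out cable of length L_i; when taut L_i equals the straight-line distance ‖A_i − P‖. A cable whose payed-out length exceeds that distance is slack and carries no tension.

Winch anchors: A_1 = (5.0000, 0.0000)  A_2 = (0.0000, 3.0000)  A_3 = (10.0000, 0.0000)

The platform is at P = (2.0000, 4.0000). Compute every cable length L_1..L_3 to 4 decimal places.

(5.0000, 2.2361, 8.9443)

L_1 = √((5.0000−2.0000)² + (0.0000−4.0000)²) = 5.0000
L_2 = √((0.0000−2.0000)² + (3.0000−4.0000)²) = 2.2361
L_3 = √((10.0000−2.0000)² + (0.0000−4.0000)²) = 8.9443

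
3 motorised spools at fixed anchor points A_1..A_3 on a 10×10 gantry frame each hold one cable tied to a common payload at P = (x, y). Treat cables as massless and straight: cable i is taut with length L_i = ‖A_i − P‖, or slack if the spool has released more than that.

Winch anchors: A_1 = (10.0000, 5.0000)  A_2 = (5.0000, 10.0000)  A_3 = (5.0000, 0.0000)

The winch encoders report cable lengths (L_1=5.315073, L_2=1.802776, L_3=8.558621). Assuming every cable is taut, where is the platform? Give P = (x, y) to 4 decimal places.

(6.0000, 8.5000)

expand ‖A_i−P‖²=L_i² and subtract eq 1 (q_i ≔ ‖A_i‖²−L_i²)
q_1 = 100.0000+25.0000−28.2500 = 96.7500
eq1−eq2 → [10.0000  -10.0000]·P = -25.0000
eq1−eq3 → [10.0000  10.0000]·P = 145.0000
2×2 solve → P = (6.0000, 8.5000)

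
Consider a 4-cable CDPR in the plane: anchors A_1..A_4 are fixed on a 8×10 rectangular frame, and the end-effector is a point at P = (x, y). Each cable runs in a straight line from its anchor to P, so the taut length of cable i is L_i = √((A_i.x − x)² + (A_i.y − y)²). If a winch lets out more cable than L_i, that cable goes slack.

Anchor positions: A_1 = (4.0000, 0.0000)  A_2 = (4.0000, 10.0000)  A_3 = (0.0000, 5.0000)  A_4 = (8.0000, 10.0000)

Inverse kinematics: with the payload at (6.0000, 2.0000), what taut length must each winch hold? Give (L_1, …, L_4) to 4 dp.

(2.8284, 8.2462, 6.7082, 8.2462)

L_1 = √((4.0000−6.0000)² + (0.0000−2.0000)²) = 2.8284
L_2 = √((4.0000−6.0000)² + (10.0000−2.0000)²) = 8.2462
L_3 = √((0.0000−6.0000)² + (5.0000−2.0000)²) = 6.7082
L_4 = √((8.0000−6.0000)² + (10.0000−2.0000)²) = 8.2462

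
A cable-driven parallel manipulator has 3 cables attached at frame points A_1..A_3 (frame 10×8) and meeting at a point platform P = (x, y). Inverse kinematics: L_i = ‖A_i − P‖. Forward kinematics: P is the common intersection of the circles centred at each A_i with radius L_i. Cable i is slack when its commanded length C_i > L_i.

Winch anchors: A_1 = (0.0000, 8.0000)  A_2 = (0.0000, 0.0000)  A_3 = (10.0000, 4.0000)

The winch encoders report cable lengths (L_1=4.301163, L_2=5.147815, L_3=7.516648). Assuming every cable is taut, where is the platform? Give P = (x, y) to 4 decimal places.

expand ‖A_i−P‖²=L_i² and subtract eq 1 (q_i ≔ ‖A_i‖²−L_i²)
q_1 = 0.0000+64.0000−18.5000 = 45.5000
eq1−eq2 → [0.0000  16.0000]·P = 72.0000
eq1−eq3 → [-20.0000  8.0000]·P = -14.0000
2×2 solve → P = (2.5000, 4.5000)

(2.5000, 4.5000)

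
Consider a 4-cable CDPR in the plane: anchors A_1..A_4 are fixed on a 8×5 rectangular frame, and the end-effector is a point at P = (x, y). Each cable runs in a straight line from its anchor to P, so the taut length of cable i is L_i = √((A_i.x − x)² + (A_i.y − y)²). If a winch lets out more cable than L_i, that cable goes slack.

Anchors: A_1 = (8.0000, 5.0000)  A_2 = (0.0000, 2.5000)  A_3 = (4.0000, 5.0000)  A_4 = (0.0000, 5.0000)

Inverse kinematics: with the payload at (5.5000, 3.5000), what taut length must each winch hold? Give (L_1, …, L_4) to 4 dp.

(2.9155, 5.5902, 2.1213, 5.7009)

L_1 = √((8.0000−5.5000)² + (5.0000−3.5000)²) = 2.9155
L_2 = √((0.0000−5.5000)² + (2.5000−3.5000)²) = 5.5902
L_3 = √((4.0000−5.5000)² + (5.0000−3.5000)²) = 2.1213
L_4 = √((0.0000−5.5000)² + (5.0000−3.5000)²) = 5.7009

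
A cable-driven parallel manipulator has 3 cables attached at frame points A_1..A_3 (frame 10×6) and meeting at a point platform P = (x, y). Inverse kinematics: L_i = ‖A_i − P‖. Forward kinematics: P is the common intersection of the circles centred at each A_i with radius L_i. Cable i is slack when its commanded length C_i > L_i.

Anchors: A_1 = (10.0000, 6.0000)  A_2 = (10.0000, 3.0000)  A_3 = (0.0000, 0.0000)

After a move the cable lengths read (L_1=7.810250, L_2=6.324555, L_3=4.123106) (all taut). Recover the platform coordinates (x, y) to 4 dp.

(4.0000, 1.0000)

each cable: (A_i−P)·(A_i−P) = L_i²; let q_i = ‖A_i‖²−L_i²
q_1 = 100.0000+36.0000−61.0000 = 75.0000
row 1: 0.0000x + 6.0000y = 6.0000  (q_2=69.0000)
row 2: 20.0000x + 12.0000y = 92.0000  (q_3=-17.0000)
Cramer on rows 1–2 → x = 4.0000, y = 1.0000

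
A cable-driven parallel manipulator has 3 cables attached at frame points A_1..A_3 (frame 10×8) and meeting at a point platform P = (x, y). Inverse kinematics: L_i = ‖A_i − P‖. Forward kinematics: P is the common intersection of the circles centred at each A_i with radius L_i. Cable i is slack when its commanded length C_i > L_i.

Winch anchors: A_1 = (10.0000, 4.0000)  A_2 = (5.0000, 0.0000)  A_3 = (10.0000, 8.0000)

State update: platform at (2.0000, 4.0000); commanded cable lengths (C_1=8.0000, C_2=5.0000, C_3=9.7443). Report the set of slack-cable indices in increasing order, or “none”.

cable 1: √((8.0000)²+(0.0000)²)=8.0000, C_1=8.0000: taut
cable 2: √((3.0000)²+(-4.0000)²)=5.0000, C_2=5.0000: taut
cable 3: √((8.0000)²+(4.0000)²)=8.9443, C_3=9.7443: slack

3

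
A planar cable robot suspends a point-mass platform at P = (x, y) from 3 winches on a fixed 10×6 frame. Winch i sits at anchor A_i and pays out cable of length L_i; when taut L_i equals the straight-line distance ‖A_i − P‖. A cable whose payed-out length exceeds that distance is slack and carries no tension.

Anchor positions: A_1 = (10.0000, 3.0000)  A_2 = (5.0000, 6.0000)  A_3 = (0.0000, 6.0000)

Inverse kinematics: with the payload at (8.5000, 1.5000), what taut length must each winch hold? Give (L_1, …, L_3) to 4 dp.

(2.1213, 5.7009, 9.6177)

L_1 = √((10.0000−8.5000)² + (3.0000−1.5000)²) = 2.1213
L_2 = √((5.0000−8.5000)² + (6.0000−1.5000)²) = 5.7009
L_3 = √((0.0000−8.5000)² + (6.0000−1.5000)²) = 9.6177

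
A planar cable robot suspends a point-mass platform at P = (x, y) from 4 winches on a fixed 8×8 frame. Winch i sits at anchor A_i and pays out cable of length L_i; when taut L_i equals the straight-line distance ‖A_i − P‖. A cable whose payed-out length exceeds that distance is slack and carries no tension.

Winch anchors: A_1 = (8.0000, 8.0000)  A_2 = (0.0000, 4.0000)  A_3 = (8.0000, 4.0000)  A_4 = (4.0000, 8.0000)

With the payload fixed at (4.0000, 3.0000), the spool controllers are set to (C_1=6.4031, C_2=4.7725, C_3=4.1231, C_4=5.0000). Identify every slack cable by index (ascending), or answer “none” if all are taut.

cable 1: √((4.0000)²+(5.0000)²)=6.4031, C_1=6.4031: taut
cable 2: √((-4.0000)²+(1.0000)²)=4.1231, C_2=4.7725: slack
cable 3: √((4.0000)²+(1.0000)²)=4.1231, C_3=4.1231: taut
cable 4: √((0.0000)²+(5.0000)²)=5.0000, C_4=5.0000: taut

2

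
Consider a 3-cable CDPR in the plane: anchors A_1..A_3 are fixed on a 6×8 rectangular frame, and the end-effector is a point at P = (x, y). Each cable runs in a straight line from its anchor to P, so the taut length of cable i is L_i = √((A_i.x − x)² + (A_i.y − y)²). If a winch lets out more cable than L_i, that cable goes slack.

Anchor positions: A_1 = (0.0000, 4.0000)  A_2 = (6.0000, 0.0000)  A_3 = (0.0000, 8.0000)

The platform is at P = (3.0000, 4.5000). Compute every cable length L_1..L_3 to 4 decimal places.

(3.0414, 5.4083, 4.6098)

L_1 = √((0.0000−3.0000)² + (4.0000−4.5000)²) = 3.0414
L_2 = √((6.0000−3.0000)² + (0.0000−4.5000)²) = 5.4083
L_3 = √((0.0000−3.0000)² + (8.0000−4.5000)²) = 4.6098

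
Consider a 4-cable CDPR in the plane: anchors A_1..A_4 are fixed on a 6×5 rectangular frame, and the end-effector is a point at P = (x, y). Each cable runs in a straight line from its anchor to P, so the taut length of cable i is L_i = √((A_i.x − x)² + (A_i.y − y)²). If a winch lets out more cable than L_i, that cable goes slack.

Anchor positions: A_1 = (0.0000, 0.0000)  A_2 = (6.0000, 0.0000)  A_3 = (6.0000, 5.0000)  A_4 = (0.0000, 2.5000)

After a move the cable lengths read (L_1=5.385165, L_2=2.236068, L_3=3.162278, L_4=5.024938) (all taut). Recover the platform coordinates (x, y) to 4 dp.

(5.0000, 2.0000)

circle eqns → linear via eq_j − eq_1; set c_j = A_j·A_j − L_j²
c_1 = 0.0000+0.0000−29.0000 = -29.0000
-12.0000·x + 0.0000·y = c_1−c_2 = -60.0000
-12.0000·x − 10.0000·y = c_1−c_3 = -80.0000
0.0000·x − 5.0000·y = c_1−c_4 = -10.0000
solve first two rows → x=5.0000, y=2.0000
check cable 4: ‖A_4−P‖² = 25.2500 ≈ L_4² = 25.2500 ✓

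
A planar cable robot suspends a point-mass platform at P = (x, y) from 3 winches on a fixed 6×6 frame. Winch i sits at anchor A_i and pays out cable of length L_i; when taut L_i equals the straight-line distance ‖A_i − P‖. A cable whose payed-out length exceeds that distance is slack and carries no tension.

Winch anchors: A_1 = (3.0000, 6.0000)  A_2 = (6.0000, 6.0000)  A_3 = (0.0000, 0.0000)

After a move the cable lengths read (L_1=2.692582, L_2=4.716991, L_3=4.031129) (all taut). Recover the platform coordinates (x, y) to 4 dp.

each cable: (A_i−P)·(A_i−P) = L_i²; let c_i = ‖A_i‖²−L_i²
c_1 = 9.0000+36.0000−7.2500 = 37.7500
row 1: -6.0000x + 0.0000y = -12.0000  (c_2=49.7500)
row 2: 6.0000x + 12.0000y = 54.0000  (c_3=-16.2500)
Cramer on rows 1–2 → x = 2.0000, y = 3.5000

(2.0000, 3.5000)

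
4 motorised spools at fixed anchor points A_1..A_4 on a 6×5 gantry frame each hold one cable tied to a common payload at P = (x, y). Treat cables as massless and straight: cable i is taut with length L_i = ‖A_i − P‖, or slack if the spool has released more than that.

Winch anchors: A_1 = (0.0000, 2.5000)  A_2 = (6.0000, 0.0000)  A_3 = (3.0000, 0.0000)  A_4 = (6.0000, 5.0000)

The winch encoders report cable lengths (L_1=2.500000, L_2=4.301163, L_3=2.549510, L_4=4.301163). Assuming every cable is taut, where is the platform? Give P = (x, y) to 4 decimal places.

(2.5000, 2.5000)

each cable: (A_i−P)·(A_i−P) = L_i²; let c_i = ‖A_i‖²−L_i²
c_1 = 0.0000+6.2500−6.2500 = 0.0000
row 1: -12.0000x + 5.0000y = -17.5000  (c_2=17.5000)
row 2: -6.0000x + 5.0000y = -2.5000  (c_3=2.5000)
row 3: -12.0000x − 5.0000y = -42.5000  (c_4=42.5000)
Cramer on rows 1–2 → x = 2.5000, y = 2.5000
check cable 4: ‖A_4−P‖² = 18.5000 ≈ L_4² = 18.5000 ✓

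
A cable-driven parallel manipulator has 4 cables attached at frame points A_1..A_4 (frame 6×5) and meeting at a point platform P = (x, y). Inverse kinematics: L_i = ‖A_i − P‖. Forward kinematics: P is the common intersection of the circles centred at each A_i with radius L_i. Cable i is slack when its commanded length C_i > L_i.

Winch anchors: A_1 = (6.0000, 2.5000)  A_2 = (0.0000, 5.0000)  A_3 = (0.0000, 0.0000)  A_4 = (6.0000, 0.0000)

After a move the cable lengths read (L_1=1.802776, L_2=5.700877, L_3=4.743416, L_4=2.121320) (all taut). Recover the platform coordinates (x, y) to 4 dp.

(4.5000, 1.5000)

circle eqns → linear via eq_j − eq_1; set c_j = A_j·A_j − L_j²
c_1 = 36.0000+6.2500−3.2500 = 39.0000
12.0000·x − 5.0000·y = c_1−c_2 = 46.5000
12.0000·x + 5.0000·y = c_1−c_3 = 61.5000
0.0000·x + 5.0000·y = c_1−c_4 = 7.5000
solve first two rows → x=4.5000, y=1.5000
check cable 4: ‖A_4−P‖² = 4.5000 ≈ L_4² = 4.5000 ✓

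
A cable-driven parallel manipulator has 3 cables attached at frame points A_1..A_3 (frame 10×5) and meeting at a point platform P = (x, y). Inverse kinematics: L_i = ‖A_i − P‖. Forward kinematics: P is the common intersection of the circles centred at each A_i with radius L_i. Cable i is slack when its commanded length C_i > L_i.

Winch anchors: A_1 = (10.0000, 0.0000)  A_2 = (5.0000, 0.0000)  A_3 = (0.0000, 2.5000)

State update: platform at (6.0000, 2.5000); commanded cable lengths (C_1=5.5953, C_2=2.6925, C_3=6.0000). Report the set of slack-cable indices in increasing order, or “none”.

cable 1: L_1 = ‖A_1−P‖ = 4.7170;  C_1 = 5.5953 → slack
cable 2: L_2 = ‖A_2−P‖ = 2.6926;  C_2 = 2.6925 → taut
cable 3: L_3 = ‖A_3−P‖ = 6.0000;  C_3 = 6.0000 → taut

1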